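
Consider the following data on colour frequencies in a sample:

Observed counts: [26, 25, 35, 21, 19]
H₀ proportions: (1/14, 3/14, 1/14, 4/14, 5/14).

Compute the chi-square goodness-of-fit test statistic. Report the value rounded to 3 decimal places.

n = 126; E_i = n·p_i = [9.00, 27.00, 9.00, 36.00, 45.00]
χ² = (26−9.00)²/9.00 + (25−27.00)²/27.00 + (35−9.00)²/9.00 + (21−36.00)²/36.00 + (19−45.00)²/45.00 = 128.6426
df = 4

test statistic = 128.643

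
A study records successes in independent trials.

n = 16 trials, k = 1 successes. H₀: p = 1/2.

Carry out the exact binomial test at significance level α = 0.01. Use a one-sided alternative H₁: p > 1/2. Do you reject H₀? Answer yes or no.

reject H₀: no

Exact binomial: n=16, k=1, p₀=1/2=0.5000
P(X≥1) from Σ C(n,i)·p₀^i·(1−p₀)^(n−i)
p-value (one-sided, H₁ greater) = 0.99998
At α=0.01: p ≥ α → fail to reject H₀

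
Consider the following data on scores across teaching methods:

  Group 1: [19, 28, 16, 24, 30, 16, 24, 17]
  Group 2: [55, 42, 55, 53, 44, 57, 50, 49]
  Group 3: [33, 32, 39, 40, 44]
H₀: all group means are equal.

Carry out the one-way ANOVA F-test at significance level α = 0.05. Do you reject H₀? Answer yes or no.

reject H₀: yes

Group means [21.75, 50.62, 37.60], grand mean 36.524
SSB = Σnᵢ(x̄ᵢ−x̄)² = 3342.663; SSW = ΣΣ(x−x̄ᵢ)² = 520.575
MSB = 3342.663/2 = 1671.3315; MSW = 520.575/18 = 28.9208
F = MSB/MSW = 57.7899
df = (2, 18)
p-value (upper-tail) = 0.00000
At α=0.05: p < α → reject H₀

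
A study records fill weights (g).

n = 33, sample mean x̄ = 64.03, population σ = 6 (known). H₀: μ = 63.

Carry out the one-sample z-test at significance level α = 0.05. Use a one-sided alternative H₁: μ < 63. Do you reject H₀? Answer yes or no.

SE = σ/√n = 6/√33 = 1.0445
z = (x̄−μ₀)/SE = (64.03−63)/1.0445 = 0.9861
p-value (one-sided, H₁ less) = 0.83797
At α=0.05: p ≥ α → fail to reject H₀

reject H₀: no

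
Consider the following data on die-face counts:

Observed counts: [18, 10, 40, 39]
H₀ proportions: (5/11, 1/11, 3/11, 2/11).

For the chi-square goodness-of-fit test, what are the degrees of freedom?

df = k − 1 = 4 − 1 = 3

degrees of freedom = 3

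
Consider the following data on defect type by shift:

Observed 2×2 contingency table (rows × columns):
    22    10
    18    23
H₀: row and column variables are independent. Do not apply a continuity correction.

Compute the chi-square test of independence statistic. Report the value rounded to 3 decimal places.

test statistic = 4.480

Row totals [32, 41], col totals [40, 33], n=73
χ² = (22−17.53)²/17.53 + (10−14.47)²/14.47 + (18−22.47)²/22.47 + (23−18.53)²/18.53 = 4.4797
df = 1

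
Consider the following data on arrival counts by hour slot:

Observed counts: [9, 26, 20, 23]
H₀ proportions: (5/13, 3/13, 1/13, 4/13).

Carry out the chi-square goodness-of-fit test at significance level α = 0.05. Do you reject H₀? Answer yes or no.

reject H₀: yes

n = 78; E_i = n·p_i = [30.00, 18.00, 6.00, 24.00]
χ² = (9−30.00)²/30.00 + (26−18.00)²/18.00 + (20−6.00)²/6.00 + (23−24.00)²/24.00 = 50.9639
df = 3
p-value (upper-tail) = 0.00000
At α=0.05: p < α → reject H₀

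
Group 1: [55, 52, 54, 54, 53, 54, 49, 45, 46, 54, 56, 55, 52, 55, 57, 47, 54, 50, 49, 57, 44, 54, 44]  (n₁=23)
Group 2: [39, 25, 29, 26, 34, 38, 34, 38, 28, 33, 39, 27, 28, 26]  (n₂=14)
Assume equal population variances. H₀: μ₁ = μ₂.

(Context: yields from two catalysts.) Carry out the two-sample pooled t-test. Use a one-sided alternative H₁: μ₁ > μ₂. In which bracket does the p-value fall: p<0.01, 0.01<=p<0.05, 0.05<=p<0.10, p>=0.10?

p-value bracket: p<0.01

x̄₁=51.739, s₁=4.137, n₁=23
x̄₂=31.714, s₂=5.298, n₂=14
s_p² = [22·4.137² + 13·5.298²]/35 = 21.1798
SE = √(s_p²·(1/23+1/14)) = 1.5600
t = (51.739−31.714)/1.5600 = 12.8362
df = 35
p-value (one-sided, H₁ greater) = 0.00000
→ bracket: p<0.01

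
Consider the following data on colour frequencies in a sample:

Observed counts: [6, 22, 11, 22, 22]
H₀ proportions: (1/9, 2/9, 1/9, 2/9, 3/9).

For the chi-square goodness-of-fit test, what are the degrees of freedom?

degrees of freedom = 4

df = k − 1 = 5 − 1 = 4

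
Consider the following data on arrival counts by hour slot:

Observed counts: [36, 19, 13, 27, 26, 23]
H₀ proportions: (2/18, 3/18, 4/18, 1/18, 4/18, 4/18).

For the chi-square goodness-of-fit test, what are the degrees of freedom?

df = k − 1 = 6 − 1 = 5

degrees of freedom = 5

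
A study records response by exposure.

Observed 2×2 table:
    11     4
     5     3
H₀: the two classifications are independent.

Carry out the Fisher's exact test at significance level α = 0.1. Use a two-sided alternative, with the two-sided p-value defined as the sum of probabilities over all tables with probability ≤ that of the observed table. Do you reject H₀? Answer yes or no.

reject H₀: no

Margins: r₁=15, r₂=8, c₁=16, c₂=7, n=23
p_obs = C(15,11)·C(8,5)/C(23,16); sum pmf over tables with pmf ≤ p_obs
p-value (two-sided) = 0.65702
At α=0.1: p ≥ α → fail to reject H₀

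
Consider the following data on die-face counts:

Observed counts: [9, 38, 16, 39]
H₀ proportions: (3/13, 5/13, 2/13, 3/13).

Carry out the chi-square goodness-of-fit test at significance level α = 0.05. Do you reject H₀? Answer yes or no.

reject H₀: yes

n = 102; E_i = n·p_i = [23.54, 39.23, 15.69, 23.54]
χ² = (9−23.54)²/23.54 + (38−39.23)²/39.23 + (16−15.69)²/15.69 + (39−23.54)²/23.54 = 19.1804
df = 3
p-value (upper-tail) = 0.00025
At α=0.05: p < α → reject H₀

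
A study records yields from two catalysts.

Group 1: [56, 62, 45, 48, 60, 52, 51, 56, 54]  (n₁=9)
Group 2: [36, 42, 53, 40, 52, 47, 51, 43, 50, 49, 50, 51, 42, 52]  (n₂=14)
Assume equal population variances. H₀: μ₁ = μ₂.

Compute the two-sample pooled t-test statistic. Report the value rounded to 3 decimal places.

x̄₁=53.778, s₁=5.449, n₁=9
x̄₂=47.000, s₂=5.378, n₂=14
s_p² = [8·5.449² + 13·5.378²]/21 = 29.2169
SE = √(s_p²·(1/9+1/14)) = 2.3094
t = (53.778−47.000)/2.3094 = 2.9349
df = 21

test statistic = 2.935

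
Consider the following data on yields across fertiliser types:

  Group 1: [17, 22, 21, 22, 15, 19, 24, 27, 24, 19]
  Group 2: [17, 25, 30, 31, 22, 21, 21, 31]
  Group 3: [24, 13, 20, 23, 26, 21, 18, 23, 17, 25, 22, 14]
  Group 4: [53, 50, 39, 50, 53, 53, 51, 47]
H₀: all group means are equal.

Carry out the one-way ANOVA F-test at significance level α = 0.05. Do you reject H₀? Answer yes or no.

reject H₀: yes

Group means [21.00, 24.75, 20.50, 49.50], grand mean 27.632
SSB = Σnᵢ(x̄ᵢ−x̄)² = 4942.342; SSW = ΣΣ(x−x̄ᵢ)² = 668.500
MSB = 4942.342/3 = 1647.4474; MSW = 668.500/34 = 19.6618
F = MSB/MSW = 83.7894
df = (3, 34)
p-value (upper-tail) = 0.00000
At α=0.05: p < α → reject H₀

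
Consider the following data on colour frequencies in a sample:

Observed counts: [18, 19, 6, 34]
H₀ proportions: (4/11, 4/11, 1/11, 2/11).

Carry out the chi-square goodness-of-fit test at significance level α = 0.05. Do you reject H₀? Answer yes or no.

reject H₀: yes

n = 77; E_i = n·p_i = [28.00, 28.00, 7.00, 14.00]
χ² = (18−28.00)²/28.00 + (19−28.00)²/28.00 + (6−7.00)²/7.00 + (34−14.00)²/14.00 = 35.1786
df = 3
p-value (upper-tail) = 0.00000
At α=0.05: p < α → reject H₀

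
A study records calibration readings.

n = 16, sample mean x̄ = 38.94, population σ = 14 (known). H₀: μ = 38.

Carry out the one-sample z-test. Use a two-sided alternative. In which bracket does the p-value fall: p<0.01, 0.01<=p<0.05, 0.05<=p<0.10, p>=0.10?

SE = σ/√n = 14/√16 = 3.5000
z = (x̄−μ₀)/SE = (38.94−38)/3.5000 = 0.2686
p-value (two-sided) = 0.78826
→ bracket: p>=0.10

p-value bracket: p>=0.10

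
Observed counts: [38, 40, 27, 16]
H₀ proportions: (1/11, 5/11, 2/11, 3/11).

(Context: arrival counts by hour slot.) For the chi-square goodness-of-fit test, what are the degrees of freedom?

df = k − 1 = 4 − 1 = 3

degrees of freedom = 3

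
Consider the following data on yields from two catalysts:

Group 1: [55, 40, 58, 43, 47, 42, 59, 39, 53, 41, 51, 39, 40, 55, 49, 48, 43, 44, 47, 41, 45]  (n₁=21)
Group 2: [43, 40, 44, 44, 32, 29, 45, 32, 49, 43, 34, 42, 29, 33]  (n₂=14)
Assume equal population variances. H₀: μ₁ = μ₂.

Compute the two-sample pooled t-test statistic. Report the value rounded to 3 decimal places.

x̄₁=46.619, s₁=6.383, n₁=21
x̄₂=38.500, s₂=6.700, n₂=14
s_p² = [20·6.383² + 13·6.700²]/33 = 42.3773
SE = √(s_p²·(1/21+1/14)) = 2.2461
t = (46.619−38.500)/2.2461 = 3.6147
df = 33

test statistic = 3.615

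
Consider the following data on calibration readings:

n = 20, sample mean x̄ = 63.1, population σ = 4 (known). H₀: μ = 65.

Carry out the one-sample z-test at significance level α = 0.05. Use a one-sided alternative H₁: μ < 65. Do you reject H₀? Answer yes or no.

SE = σ/√n = 4/√20 = 0.8944
z = (x̄−μ₀)/SE = (63.1−65)/0.8944 = -2.1243
p-value (one-sided, H₁ less) = 0.01682
At α=0.05: p < α → reject H₀

reject H₀: yes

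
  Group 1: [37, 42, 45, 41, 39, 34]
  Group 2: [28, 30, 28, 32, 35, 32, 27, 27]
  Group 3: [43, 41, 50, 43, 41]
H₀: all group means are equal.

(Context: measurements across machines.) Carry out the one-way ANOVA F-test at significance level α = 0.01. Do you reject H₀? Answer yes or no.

Group means [39.67, 29.88, 43.60], grand mean 36.579
SSB = Σnᵢ(x̄ᵢ−x̄)² = 663.223; SSW = ΣΣ(x−x̄ᵢ)² = 189.408
MSB = 663.223/2 = 331.6116; MSW = 189.408/16 = 11.8380
F = MSB/MSW = 28.0124
df = (2, 16)
p-value (upper-tail) = 0.00001
At α=0.01: p < α → reject H₀

reject H₀: yes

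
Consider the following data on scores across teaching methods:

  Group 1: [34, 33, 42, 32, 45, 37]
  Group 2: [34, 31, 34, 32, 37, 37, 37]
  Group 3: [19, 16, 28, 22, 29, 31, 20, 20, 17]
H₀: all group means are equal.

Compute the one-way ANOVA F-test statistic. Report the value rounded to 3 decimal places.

test statistic = 21.914

Group means [37.17, 34.57, 22.44], grand mean 30.318
SSB = Σnᵢ(x̄ᵢ−x̄)² = 966.003; SSW = ΣΣ(x−x̄ᵢ)² = 418.770
MSB = 966.003/2 = 483.0014; MSW = 418.770/19 = 22.0405
F = MSB/MSW = 21.9143
df = (2, 19)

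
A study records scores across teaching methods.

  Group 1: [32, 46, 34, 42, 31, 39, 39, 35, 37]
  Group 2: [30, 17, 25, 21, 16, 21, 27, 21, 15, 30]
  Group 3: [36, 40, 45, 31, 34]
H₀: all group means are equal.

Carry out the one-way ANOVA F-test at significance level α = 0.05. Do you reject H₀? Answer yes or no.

reject H₀: yes

Group means [37.22, 22.30, 37.20], grand mean 31.000
SSB = Σnᵢ(x̄ᵢ−x̄)² = 1297.544; SSW = ΣΣ(x−x̄ᵢ)² = 580.456
MSB = 1297.544/2 = 648.7722; MSW = 580.456/21 = 27.6407
F = MSB/MSW = 23.4716
df = (2, 21)
p-value (upper-tail) = 0.00000
At α=0.05: p < α → reject H₀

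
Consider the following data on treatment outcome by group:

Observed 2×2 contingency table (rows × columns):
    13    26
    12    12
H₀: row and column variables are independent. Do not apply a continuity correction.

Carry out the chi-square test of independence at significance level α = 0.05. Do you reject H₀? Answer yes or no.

Row totals [39, 24], col totals [25, 38], n=63
χ² = (13−15.48)²/15.48 + (26−23.52)²/23.52 + (12−9.52)²/9.52 + (12−14.48)²/14.48 = 1.7242
df = 1
p-value (upper-tail) = 0.18915
At α=0.05: p ≥ α → fail to reject H₀

reject H₀: no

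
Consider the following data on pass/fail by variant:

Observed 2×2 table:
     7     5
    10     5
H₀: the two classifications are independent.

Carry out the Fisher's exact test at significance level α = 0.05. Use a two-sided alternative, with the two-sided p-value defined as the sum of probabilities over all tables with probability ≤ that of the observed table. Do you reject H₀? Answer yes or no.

reject H₀: no

Margins: r₁=12, r₂=15, c₁=17, c₂=10, n=27
p_obs = C(12,7)·C(15,10)/C(27,17); sum pmf over tables with pmf ≤ p_obs
p-value (two-sided) = 0.70633
At α=0.05: p ≥ α → fail to reject H₀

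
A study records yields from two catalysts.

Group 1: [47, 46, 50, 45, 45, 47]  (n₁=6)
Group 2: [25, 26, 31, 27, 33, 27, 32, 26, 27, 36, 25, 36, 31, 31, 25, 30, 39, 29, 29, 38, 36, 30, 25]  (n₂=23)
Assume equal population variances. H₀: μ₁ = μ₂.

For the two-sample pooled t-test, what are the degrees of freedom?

df = n₁ + n₂ − 2 = 6 + 23 − 2 = 27

degrees of freedom = 27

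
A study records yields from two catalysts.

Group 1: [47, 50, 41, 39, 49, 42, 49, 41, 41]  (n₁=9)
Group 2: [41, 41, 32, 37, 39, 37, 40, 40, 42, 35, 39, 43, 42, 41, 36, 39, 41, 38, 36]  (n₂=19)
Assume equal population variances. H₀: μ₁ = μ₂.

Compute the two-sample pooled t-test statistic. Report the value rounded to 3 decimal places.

x̄₁=44.333, s₁=4.330, n₁=9
x̄₂=38.895, s₂=2.826, n₂=19
s_p² = [8·4.330² + 18·2.826²]/26 = 11.2996
SE = √(s_p²·(1/9+1/19)) = 1.3602
t = (44.333−38.895)/1.3602 = 3.9983
df = 26

test statistic = 3.998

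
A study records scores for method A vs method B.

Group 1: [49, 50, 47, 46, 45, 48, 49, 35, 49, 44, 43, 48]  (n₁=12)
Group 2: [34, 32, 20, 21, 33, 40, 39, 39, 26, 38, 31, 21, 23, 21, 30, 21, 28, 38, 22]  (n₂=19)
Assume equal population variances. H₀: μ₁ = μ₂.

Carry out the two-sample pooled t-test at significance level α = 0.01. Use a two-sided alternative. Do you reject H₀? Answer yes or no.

x̄₁=46.083, s₁=4.122, n₁=12
x̄₂=29.316, s₂=7.334, n₂=19
s_p² = [11·4.122² + 18·7.334²]/29 = 39.8283
SE = √(s_p²·(1/12+1/19)) = 2.3271
t = (46.083−29.316)/2.3271 = 7.2054
df = 29
p-value (two-sided) = 0.00000
At α=0.01: p < α → reject H₀

reject H₀: yes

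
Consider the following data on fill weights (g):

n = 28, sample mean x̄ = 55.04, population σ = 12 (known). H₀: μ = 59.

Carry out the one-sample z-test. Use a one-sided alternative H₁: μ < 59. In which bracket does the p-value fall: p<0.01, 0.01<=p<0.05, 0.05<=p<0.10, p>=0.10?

p-value bracket: 0.01<=p<0.05

SE = σ/√n = 12/√28 = 2.2678
z = (x̄−μ₀)/SE = (55.04−59)/2.2678 = -1.7462
p-value (one-sided, H₁ less) = 0.04039
→ bracket: 0.01<=p<0.05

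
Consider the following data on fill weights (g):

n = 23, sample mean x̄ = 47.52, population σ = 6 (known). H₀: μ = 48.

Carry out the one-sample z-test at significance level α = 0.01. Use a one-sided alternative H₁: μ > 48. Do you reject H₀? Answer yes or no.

reject H₀: no

SE = σ/√n = 6/√23 = 1.2511
z = (x̄−μ₀)/SE = (47.52−48)/1.2511 = -0.3837
p-value (one-sided, H₁ greater) = 0.64939
At α=0.01: p ≥ α → fail to reject H₀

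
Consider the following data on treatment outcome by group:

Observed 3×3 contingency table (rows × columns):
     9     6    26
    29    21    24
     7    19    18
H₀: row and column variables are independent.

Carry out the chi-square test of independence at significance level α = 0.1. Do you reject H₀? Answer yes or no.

reject H₀: yes

Row totals [41, 74, 44], col totals [45, 46, 68], n=159
χ² = (9−11.60)²/11.60 + (6−11.86)²/11.86 + (26−17.53)²/17.53 + (29−20.94)²/20.94 + (21−21.41)²/21.41 + (24−31.65)²/31.65 + (7−12.45)²/12.45 + (19−12.73)²/12.73 + (18−18.82)²/18.82 = 18.0350
df = 4
p-value (upper-tail) = 0.00121
At α=0.1: p < α → reject H₀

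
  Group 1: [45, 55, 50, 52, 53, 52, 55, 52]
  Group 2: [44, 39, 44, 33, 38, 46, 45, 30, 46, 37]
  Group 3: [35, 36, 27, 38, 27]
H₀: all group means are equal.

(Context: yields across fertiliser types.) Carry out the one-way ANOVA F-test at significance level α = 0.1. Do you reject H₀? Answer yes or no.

reject H₀: yes

Group means [51.75, 40.20, 32.60], grand mean 42.565
SSB = Σnᵢ(x̄ᵢ−x̄)² = 1227.352; SSW = ΣΣ(x−x̄ᵢ)² = 472.300
MSB = 1227.352/2 = 613.6761; MSW = 472.300/20 = 23.6150
F = MSB/MSW = 25.9867
df = (2, 20)
p-value (upper-tail) = 0.00000
At α=0.1: p < α → reject H₀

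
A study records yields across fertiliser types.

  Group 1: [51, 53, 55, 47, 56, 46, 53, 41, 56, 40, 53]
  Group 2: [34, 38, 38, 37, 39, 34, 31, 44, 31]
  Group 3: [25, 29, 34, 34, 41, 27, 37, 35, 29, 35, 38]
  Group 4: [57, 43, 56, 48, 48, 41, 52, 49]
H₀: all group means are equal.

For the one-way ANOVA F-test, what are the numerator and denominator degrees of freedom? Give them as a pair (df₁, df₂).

k = 4 groups, N = 39 total
df = (k−1, N−k) = (4−1, 39−4) = (3, 35)

degrees of freedom = [3, 35]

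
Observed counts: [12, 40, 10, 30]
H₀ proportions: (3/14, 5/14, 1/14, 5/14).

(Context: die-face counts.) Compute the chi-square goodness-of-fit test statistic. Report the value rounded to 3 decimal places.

test statistic = 6.609

n = 92; E_i = n·p_i = [19.71, 32.86, 6.57, 32.86]
χ² = (12−19.71)²/19.71 + (40−32.86)²/32.86 + (10−6.57)²/6.57 + (30−32.86)²/32.86 = 6.6087
df = 3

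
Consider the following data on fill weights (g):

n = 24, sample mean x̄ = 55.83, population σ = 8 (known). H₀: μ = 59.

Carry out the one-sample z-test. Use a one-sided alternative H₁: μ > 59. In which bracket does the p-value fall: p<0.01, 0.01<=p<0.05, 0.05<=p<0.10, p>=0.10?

p-value bracket: p>=0.10

SE = σ/√n = 8/√24 = 1.6330
z = (x̄−μ₀)/SE = (55.83−59)/1.6330 = -1.9412
p-value (one-sided, H₁ greater) = 0.97388
→ bracket: p>=0.10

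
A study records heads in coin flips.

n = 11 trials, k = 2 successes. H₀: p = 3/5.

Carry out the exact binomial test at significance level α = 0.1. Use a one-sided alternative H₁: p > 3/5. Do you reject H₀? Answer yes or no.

Exact binomial: n=11, k=2, p₀=3/5=0.6000
P(X≥2) from Σ C(n,i)·p₀^i·(1−p₀)^(n−i)
p-value (one-sided, H₁ greater) = 0.99927
At α=0.1: p ≥ α → fail to reject H₀

reject H₀: no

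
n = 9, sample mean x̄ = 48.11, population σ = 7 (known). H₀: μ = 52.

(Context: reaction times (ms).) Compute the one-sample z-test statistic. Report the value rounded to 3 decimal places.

test statistic = -1.667

SE = σ/√n = 7/√9 = 2.3333
z = (x̄−μ₀)/SE = (48.11−52)/2.3333 = -1.6671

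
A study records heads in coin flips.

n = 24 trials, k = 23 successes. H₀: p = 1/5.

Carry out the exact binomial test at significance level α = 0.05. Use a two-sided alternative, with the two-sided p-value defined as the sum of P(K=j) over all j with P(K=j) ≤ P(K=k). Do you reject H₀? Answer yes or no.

reject H₀: yes

Exact binomial: n=24, k=23, p₀=1/5=0.2000
P(X=j) = C(n,j)·p₀^j·(1−p₀)^(n−j); p = Σ P(X=j) over j with P(X=j) ≤ P(X=23)
p-value (two-sided) = 0.00000
At α=0.05: p < α → reject H₀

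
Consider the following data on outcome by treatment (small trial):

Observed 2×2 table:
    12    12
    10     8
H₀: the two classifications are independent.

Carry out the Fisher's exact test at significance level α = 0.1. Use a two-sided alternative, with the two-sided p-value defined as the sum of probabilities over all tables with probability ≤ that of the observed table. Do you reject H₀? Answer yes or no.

reject H₀: no

Margins: r₁=24, r₂=18, c₁=22, c₂=20, n=42
p_obs = C(24,12)·C(18,10)/C(42,22); sum pmf over tables with pmf ≤ p_obs
p-value (two-sided) = 0.76379
At α=0.1: p ≥ α → fail to reject H₀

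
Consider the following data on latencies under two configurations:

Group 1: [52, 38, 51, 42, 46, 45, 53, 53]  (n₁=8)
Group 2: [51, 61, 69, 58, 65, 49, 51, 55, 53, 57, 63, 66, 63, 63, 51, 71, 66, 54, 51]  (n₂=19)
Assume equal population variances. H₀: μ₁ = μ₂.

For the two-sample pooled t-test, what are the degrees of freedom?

degrees of freedom = 25

df = n₁ + n₂ − 2 = 8 + 19 − 2 = 25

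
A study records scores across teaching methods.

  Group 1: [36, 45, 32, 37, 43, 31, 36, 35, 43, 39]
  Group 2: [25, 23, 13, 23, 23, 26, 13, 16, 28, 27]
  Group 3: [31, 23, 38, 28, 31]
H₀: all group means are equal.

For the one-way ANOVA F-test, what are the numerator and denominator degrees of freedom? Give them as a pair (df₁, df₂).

k = 3 groups, N = 25 total
df = (k−1, N−k) = (3−1, 25−3) = (2, 22)

degrees of freedom = [2, 22]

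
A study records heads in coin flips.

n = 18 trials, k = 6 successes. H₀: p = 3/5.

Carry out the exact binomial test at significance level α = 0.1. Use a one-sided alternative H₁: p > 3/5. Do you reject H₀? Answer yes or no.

reject H₀: no

Exact binomial: n=18, k=6, p₀=3/5=0.6000
P(X≥6) from Σ C(n,i)·p₀^i·(1−p₀)^(n−i)
p-value (one-sided, H₁ greater) = 0.99425
At α=0.1: p ≥ α → fail to reject H₀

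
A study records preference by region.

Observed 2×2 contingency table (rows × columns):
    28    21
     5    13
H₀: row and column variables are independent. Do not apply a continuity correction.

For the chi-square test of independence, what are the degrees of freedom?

degrees of freedom = 1

df = (r−1)(c−1) = (2−1)·(2−1) = 1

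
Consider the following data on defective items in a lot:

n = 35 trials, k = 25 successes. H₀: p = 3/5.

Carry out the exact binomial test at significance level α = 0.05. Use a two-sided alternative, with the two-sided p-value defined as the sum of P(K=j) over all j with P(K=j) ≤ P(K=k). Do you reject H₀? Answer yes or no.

Exact binomial: n=35, k=25, p₀=3/5=0.6000
P(X=j) = C(n,j)·p₀^j·(1−p₀)^(n−j); p = Σ P(X=j) over j with P(X=j) ≤ P(X=25)
p-value (two-sided) = 0.22657
At α=0.05: p ≥ α → fail to reject H₀

reject H₀: no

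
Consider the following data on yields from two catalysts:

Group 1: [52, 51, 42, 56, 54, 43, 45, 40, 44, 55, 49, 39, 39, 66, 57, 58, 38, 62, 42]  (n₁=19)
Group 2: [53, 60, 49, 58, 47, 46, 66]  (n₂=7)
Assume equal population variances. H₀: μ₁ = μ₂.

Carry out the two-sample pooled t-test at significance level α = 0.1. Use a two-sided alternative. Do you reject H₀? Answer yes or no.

x̄₁=49.053, s₁=8.508, n₁=19
x̄₂=54.143, s₂=7.471, n₂=7
s_p² = [18·8.508² + 6·7.471²]/24 = 68.2419
SE = √(s_p²·(1/19+1/7)) = 3.6525
t = (49.053−54.143)/3.6525 = -1.3936
df = 24
p-value (two-sided) = 0.17620
At α=0.1: p ≥ α → fail to reject H₀

reject H₀: no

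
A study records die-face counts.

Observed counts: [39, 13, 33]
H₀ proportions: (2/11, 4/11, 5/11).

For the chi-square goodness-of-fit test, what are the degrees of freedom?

df = k − 1 = 3 − 1 = 2

degrees of freedom = 2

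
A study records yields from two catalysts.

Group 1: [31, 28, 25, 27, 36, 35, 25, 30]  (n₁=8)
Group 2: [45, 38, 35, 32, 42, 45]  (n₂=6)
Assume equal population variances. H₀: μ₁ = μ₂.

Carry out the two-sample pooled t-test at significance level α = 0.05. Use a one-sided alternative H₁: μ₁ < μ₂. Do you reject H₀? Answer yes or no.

reject H₀: yes

x̄₁=29.625, s₁=4.207, n₁=8
x̄₂=39.500, s₂=5.394, n₂=6
s_p² = [7·4.207² + 5·5.394²]/12 = 22.4479
SE = √(s_p²·(1/8+1/6)) = 2.5588
t = (29.625−39.500)/2.5588 = -3.8593
df = 12
p-value (one-sided, H₁ less) = 0.00114
At α=0.05: p < α → reject H₀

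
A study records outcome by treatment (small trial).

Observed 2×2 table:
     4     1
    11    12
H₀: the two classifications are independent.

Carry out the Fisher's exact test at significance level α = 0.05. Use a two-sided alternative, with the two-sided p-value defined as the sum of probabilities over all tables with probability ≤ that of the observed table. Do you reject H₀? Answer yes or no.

Margins: r₁=5, r₂=23, c₁=15, c₂=13, n=28
p_obs = C(5,4)·C(23,11)/C(28,15); sum pmf over tables with pmf ≤ p_obs
p-value (two-sided) = 0.33333
At α=0.05: p ≥ α → fail to reject H₀

reject H₀: no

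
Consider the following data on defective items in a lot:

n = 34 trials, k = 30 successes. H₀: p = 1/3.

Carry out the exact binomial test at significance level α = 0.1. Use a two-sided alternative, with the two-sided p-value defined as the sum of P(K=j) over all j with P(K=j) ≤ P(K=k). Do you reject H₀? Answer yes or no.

reject H₀: yes

Exact binomial: n=34, k=30, p₀=1/3=0.3333
P(X=j) = C(n,j)·p₀^j·(1−p₀)^(n−j); p = Σ P(X=j) over j with P(X=j) ≤ P(X=30)
p-value (two-sided) = 0.00000
At α=0.1: p < α → reject H₀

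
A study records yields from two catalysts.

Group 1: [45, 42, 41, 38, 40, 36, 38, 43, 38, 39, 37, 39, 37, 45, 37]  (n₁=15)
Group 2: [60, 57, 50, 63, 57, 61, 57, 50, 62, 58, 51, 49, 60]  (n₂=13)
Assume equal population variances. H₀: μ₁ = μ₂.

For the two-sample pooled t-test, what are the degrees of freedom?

df = n₁ + n₂ − 2 = 15 + 13 − 2 = 26

degrees of freedom = 26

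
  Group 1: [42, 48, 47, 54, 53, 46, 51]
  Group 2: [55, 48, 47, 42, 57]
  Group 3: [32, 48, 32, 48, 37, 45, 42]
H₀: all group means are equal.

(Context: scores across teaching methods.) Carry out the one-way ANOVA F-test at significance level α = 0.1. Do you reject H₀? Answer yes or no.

Group means [48.71, 49.80, 40.57], grand mean 46.000
SSB = Σnᵢ(x̄ᵢ−x̄)² = 330.057; SSW = ΣΣ(x−x̄ᵢ)² = 549.943
MSB = 330.057/2 = 165.0286; MSW = 549.943/16 = 34.3714
F = MSB/MSW = 4.8013
df = (2, 16)
p-value (upper-tail) = 0.02326
At α=0.1: p < α → reject H₀

reject H₀: yes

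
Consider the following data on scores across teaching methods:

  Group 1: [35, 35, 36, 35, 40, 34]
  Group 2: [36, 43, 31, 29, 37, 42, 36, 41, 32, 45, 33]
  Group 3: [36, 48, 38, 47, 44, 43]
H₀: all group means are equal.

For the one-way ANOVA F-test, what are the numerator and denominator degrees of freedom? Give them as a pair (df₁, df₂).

degrees of freedom = [2, 20]

k = 3 groups, N = 23 total
df = (k−1, N−k) = (3−1, 23−3) = (2, 20)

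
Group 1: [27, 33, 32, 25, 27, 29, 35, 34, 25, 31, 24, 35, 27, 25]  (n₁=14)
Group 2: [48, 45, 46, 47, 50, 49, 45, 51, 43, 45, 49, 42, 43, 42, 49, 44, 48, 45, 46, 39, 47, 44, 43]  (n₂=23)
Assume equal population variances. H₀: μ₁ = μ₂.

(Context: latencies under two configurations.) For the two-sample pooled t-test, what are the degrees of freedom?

degrees of freedom = 35

df = n₁ + n₂ − 2 = 14 + 23 − 2 = 35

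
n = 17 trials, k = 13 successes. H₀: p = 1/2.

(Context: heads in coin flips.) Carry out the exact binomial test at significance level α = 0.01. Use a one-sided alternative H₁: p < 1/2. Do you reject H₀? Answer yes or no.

reject H₀: no

Exact binomial: n=17, k=13, p₀=1/2=0.5000
P(X≤13) from Σ C(n,i)·p₀^i·(1−p₀)^(n−i)
p-value (one-sided, H₁ less) = 0.99364
At α=0.01: p ≥ α → fail to reject H₀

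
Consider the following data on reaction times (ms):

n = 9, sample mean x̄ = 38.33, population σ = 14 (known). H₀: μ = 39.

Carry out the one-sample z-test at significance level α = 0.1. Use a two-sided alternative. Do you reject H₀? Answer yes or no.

SE = σ/√n = 14/√9 = 4.6667
z = (x̄−μ₀)/SE = (38.33−39)/4.6667 = -0.1436
p-value (two-sided) = 0.88584
At α=0.1: p ≥ α → fail to reject H₀

reject H₀: no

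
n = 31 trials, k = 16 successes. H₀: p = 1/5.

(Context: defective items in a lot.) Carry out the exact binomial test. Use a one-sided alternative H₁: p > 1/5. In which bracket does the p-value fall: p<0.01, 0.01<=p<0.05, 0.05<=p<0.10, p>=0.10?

Exact binomial: n=31, k=16, p₀=1/5=0.2000
P(X≥16) from Σ C(n,i)·p₀^i·(1−p₀)^(n−i)
p-value (one-sided, H₁ greater) = 0.00009
→ bracket: p<0.01

p-value bracket: p<0.01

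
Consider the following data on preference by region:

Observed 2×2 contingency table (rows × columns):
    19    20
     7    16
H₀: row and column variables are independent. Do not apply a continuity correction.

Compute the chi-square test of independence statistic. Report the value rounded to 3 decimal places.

test statistic = 1.986

Row totals [39, 23], col totals [26, 36], n=62
χ² = (19−16.35)²/16.35 + (20−22.65)²/22.65 + (7−9.65)²/9.65 + (16−13.35)²/13.35 = 1.9861
df = 1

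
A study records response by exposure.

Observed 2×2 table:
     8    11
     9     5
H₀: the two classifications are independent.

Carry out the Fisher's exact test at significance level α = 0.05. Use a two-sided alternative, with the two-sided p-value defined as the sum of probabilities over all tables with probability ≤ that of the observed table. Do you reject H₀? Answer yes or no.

reject H₀: no

Margins: r₁=19, r₂=14, c₁=17, c₂=16, n=33
p_obs = C(19,8)·C(14,9)/C(33,17); sum pmf over tables with pmf ≤ p_obs
p-value (two-sided) = 0.29600
At α=0.05: p ≥ α → fail to reject H₀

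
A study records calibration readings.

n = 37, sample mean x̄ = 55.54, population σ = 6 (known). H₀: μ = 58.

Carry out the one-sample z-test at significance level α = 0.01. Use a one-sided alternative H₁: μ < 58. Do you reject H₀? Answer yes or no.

SE = σ/√n = 6/√37 = 0.9864
z = (x̄−μ₀)/SE = (55.54−58)/0.9864 = -2.4939
p-value (one-sided, H₁ less) = 0.00632
At α=0.01: p < α → reject H₀

reject H₀: yes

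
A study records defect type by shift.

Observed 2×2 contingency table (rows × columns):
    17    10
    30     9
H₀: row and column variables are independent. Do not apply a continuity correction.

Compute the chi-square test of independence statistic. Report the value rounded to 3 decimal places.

Row totals [27, 39], col totals [47, 19], n=66
χ² = (17−19.23)²/19.23 + (10−7.77)²/7.77 + (30−27.77)²/27.77 + (9−11.23)²/11.23 = 1.5167
df = 1

test statistic = 1.517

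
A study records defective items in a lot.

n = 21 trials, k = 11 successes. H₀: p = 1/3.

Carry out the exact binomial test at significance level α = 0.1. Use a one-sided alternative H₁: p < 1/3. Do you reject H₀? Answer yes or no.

Exact binomial: n=21, k=11, p₀=1/3=0.3333
P(X≤11) from Σ C(n,i)·p₀^i·(1−p₀)^(n−i)
p-value (one-sided, H₁ less) = 0.97881
At α=0.1: p ≥ α → fail to reject H₀

reject H₀: no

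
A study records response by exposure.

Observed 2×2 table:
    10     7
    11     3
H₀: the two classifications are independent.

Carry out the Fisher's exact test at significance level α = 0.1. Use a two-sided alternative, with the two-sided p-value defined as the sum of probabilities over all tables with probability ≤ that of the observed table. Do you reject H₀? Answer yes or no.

Margins: r₁=17, r₂=14, c₁=21, c₂=10, n=31
p_obs = C(17,10)·C(14,11)/C(31,21); sum pmf over tables with pmf ≤ p_obs
p-value (two-sided) = 0.28022
At α=0.1: p ≥ α → fail to reject H₀

reject H₀: no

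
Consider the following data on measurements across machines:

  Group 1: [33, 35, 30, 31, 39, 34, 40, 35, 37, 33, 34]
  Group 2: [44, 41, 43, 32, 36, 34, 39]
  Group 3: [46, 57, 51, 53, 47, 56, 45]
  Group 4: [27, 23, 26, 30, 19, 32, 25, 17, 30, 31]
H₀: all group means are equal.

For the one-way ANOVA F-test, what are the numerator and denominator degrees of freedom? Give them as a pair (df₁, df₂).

degrees of freedom = [3, 31]

k = 4 groups, N = 35 total
df = (k−1, N−k) = (4−1, 35−4) = (3, 31)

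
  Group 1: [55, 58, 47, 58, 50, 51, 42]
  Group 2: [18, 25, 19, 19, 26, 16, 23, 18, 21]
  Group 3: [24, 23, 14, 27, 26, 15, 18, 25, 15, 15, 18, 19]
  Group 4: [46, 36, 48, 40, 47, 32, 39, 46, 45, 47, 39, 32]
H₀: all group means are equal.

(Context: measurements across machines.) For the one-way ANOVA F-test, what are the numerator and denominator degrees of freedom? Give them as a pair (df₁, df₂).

degrees of freedom = [3, 36]

k = 4 groups, N = 40 total
df = (k−1, N−k) = (4−1, 40−4) = (3, 36)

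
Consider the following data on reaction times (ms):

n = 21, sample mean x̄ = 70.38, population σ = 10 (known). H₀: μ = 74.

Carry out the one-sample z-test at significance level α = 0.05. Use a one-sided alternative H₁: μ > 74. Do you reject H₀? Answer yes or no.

reject H₀: no

SE = σ/√n = 10/√21 = 2.1822
z = (x̄−μ₀)/SE = (70.38−74)/2.1822 = -1.6589
p-value (one-sided, H₁ greater) = 0.95143
At α=0.05: p ≥ α → fail to reject H₀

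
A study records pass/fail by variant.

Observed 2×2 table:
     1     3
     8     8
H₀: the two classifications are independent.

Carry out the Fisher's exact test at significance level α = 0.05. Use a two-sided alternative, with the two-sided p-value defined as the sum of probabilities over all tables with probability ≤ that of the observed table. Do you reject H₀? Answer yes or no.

reject H₀: no

Margins: r₁=4, r₂=16, c₁=9, c₂=11, n=20
p_obs = C(4,1)·C(16,8)/C(20,9); sum pmf over tables with pmf ≤ p_obs
p-value (two-sided) = 0.59133
At α=0.05: p ≥ α → fail to reject H₀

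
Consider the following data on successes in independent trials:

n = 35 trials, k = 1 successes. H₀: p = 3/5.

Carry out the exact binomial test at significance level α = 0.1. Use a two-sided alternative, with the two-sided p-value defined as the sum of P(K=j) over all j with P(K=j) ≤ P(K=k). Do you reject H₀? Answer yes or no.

reject H₀: yes

Exact binomial: n=35, k=1, p₀=3/5=0.6000
P(X=j) = C(n,j)·p₀^j·(1−p₀)^(n−j); p = Σ P(X=j) over j with P(X=j) ≤ P(X=1)
p-value (two-sided) = 0.00000
At α=0.1: p < α → reject H₀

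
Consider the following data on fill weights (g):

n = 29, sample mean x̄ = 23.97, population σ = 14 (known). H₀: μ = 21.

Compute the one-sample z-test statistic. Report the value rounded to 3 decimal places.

SE = σ/√n = 14/√29 = 2.5997
z = (x̄−μ₀)/SE = (23.97−21)/2.5997 = 1.1424

test statistic = 1.142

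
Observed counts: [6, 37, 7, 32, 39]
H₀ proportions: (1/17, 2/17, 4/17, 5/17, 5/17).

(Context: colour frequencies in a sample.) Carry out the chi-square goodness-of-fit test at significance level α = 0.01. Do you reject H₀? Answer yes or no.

reject H₀: yes

n = 121; E_i = n·p_i = [7.12, 14.24, 28.47, 35.59, 35.59]
χ² = (6−7.12)²/7.12 + (37−14.24)²/14.24 + (7−28.47)²/28.47 + (32−35.59)²/35.59 + (39−35.59)²/35.59 = 53.4607
df = 4
p-value (upper-tail) = 0.00000
At α=0.01: p < α → reject H₀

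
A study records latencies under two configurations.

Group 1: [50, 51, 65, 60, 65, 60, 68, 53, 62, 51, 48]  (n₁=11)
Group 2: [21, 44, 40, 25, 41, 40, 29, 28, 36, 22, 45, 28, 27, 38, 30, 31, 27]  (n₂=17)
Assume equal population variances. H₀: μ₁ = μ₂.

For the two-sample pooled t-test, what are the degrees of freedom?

degrees of freedom = 26

df = n₁ + n₂ − 2 = 11 + 17 − 2 = 26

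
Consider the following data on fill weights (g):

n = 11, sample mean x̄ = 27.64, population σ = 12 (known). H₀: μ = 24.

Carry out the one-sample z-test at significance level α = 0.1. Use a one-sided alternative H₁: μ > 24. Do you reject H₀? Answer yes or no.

reject H₀: no

SE = σ/√n = 12/√11 = 3.6181
z = (x̄−μ₀)/SE = (27.64−24)/3.6181 = 1.0060
p-value (one-sided, H₁ greater) = 0.15720
At α=0.1: p ≥ α → fail to reject H₀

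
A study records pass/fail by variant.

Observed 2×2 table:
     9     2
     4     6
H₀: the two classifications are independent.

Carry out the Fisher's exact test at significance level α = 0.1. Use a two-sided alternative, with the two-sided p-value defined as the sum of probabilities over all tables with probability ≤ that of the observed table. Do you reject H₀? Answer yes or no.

Margins: r₁=11, r₂=10, c₁=13, c₂=8, n=21
p_obs = C(11,9)·C(10,4)/C(21,13); sum pmf over tables with pmf ≤ p_obs
p-value (two-sided) = 0.08050
At α=0.1: p < α → reject H₀

reject H₀: yes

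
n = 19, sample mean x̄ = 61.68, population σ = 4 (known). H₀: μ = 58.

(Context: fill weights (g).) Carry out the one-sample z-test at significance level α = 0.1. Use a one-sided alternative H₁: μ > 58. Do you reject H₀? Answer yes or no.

reject H₀: yes

SE = σ/√n = 4/√19 = 0.9177
z = (x̄−μ₀)/SE = (61.68−58)/0.9177 = 4.0102
p-value (one-sided, H₁ greater) = 0.00003
At α=0.1: p < α → reject H₀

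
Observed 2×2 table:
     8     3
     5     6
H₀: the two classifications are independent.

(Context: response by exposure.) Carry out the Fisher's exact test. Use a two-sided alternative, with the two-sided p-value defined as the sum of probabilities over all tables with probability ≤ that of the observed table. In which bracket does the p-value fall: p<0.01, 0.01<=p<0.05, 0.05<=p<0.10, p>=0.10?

Margins: r₁=11, r₂=11, c₁=13, c₂=9, n=22
p_obs = C(11,8)·C(11,5)/C(22,13); sum pmf over tables with pmf ≤ p_obs
p-value (two-sided) = 0.38700
→ bracket: p>=0.10

p-value bracket: p>=0.10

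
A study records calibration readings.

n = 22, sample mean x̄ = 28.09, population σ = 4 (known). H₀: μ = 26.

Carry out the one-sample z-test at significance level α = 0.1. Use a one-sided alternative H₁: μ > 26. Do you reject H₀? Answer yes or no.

SE = σ/√n = 4/√22 = 0.8528
z = (x̄−μ₀)/SE = (28.09−26)/0.8528 = 2.4507
p-value (one-sided, H₁ greater) = 0.00713
At α=0.1: p < α → reject H₀

reject H₀: yes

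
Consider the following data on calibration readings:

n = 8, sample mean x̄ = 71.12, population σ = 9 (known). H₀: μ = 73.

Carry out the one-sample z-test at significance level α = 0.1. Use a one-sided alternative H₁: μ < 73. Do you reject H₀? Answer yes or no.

SE = σ/√n = 9/√8 = 3.1820
z = (x̄−μ₀)/SE = (71.12−73)/3.1820 = -0.5908
p-value (one-sided, H₁ less) = 0.27732
At α=0.1: p ≥ α → fail to reject H₀

reject H₀: no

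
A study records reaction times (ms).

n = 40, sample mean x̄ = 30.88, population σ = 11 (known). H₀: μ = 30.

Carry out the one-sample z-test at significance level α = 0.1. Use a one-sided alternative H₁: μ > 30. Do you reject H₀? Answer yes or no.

SE = σ/√n = 11/√40 = 1.7393
z = (x̄−μ₀)/SE = (30.88−30)/1.7393 = 0.5060
p-value (one-sided, H₁ greater) = 0.30644
At α=0.1: p ≥ α → fail to reject H₀

reject H₀: no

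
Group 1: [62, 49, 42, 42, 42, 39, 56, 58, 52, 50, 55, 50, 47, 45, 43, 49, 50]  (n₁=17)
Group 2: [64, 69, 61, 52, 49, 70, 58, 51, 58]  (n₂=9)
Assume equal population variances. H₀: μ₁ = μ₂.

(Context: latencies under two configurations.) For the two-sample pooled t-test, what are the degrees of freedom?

degrees of freedom = 24

df = n₁ + n₂ − 2 = 17 + 9 − 2 = 24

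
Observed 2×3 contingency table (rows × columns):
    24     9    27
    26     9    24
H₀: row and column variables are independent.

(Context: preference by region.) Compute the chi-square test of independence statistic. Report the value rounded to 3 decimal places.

Row totals [60, 59], col totals [50, 18, 51], n=119
χ² = (24−25.21)²/25.21 + (9−9.08)²/9.08 + (27−25.71)²/25.71 + (26−24.79)²/24.79 + (9−8.92)²/8.92 + (24−25.29)²/25.29 = 0.2481
df = 2

test statistic = 0.248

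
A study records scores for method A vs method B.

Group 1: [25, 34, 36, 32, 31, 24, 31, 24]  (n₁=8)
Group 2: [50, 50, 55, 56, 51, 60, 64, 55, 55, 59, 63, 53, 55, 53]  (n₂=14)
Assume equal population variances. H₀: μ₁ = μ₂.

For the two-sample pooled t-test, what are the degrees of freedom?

degrees of freedom = 20

df = n₁ + n₂ − 2 = 8 + 14 − 2 = 20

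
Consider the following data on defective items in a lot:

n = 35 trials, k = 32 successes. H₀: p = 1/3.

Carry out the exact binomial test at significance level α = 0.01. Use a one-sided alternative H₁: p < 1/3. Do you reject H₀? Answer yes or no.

Exact binomial: n=35, k=32, p₀=1/3=0.3333
P(X≤32) from Σ C(n,i)·p₀^i·(1−p₀)^(n−i)
p-value (one-sided, H₁ less) = 1.00000
At α=0.01: p ≥ α → fail to reject H₀

reject H₀: no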